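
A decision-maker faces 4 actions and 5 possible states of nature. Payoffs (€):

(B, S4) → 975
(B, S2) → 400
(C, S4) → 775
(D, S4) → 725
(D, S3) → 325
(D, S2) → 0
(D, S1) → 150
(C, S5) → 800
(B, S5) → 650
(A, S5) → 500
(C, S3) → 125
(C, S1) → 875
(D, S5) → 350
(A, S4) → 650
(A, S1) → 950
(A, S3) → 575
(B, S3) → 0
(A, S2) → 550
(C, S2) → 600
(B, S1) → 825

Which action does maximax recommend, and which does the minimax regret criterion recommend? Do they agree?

maximax → B; minimax regret → A (disagree)

Row maxima: A=950, B=975, C=875, D=725
Best best-case = 975 → B.
Column bests: S1=950, S2=600, S3=575, S4=975, S5=800.
A regrets: 0, 50, 0, 325, 300 → max 325
B regrets: 125, 200, 575, 0, 150 → max 575
C regrets: 75, 0, 450, 200, 0 → max 450
D regrets: 800, 600, 250, 250, 450 → max 800
Smallest max regret = 325 → A.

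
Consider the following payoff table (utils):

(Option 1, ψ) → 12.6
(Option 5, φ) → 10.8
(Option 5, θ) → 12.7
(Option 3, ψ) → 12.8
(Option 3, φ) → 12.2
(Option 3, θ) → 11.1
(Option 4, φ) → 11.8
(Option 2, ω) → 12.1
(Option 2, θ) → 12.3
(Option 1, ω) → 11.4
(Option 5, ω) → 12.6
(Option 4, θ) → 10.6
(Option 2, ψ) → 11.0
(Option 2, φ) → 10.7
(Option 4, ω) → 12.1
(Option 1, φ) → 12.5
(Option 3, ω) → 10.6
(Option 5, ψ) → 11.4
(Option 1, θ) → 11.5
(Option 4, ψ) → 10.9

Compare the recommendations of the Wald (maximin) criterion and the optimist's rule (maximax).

maximin → Option 1; maximax → Option 3 (disagree)

Row minima: Option 1=11.4, Option 2=10.7, Option 3=10.6, Option 4=10.6, Option 5=10.8
Best worst-case = 11.4 → Option 1.
Row maxima: Option 1=12.6, Option 2=12.3, Option 3=12.8, Option 4=12.1, Option 5=12.7
Best best-case = 12.8 → Option 3.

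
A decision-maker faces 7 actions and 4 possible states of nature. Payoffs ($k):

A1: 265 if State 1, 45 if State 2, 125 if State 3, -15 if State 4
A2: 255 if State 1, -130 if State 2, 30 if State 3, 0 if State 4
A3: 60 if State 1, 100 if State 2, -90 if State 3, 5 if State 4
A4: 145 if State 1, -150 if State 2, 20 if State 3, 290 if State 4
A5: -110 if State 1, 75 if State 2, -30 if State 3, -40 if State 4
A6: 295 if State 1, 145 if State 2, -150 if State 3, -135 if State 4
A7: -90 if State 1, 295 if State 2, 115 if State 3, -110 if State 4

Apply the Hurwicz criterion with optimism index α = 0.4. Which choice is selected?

A1

A1: 0.4·265 + 0.6·(-15) = 97
A2: 0.4·255 + 0.6·(-130) = 24
A3: 0.4·100 + 0.6·(-90) = -14
A4: 0.4·290 + 0.6·(-150) = 26
A5: 0.4·75 + 0.6·(-110) = -36
A6: 0.4·295 + 0.6·(-150) = 28
A7: 0.4·295 + 0.6·(-110) = 52
Highest Hurwicz score = 97 → A1.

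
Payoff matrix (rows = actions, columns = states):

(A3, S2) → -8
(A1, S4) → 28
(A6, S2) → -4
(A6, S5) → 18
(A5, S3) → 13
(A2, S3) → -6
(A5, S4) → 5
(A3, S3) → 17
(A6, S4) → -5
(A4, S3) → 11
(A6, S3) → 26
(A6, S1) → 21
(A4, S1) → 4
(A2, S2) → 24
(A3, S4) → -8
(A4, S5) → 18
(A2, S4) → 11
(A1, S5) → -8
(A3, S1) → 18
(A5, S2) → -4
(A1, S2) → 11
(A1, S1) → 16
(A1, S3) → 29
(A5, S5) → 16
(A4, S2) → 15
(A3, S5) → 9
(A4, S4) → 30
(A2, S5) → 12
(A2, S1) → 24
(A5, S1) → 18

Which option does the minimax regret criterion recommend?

Column bests: S1=24, S2=24, S3=29, S4=30, S5=18.
A1 regrets: 8, 13, 0, 2, 26 → max 26
A2 regrets: 0, 0, 35, 19, 6 → max 35
A3 regrets: 6, 32, 12, 38, 9 → max 38
A4 regrets: 20, 9, 18, 0, 0 → max 20
A5 regrets: 6, 28, 16, 25, 2 → max 28
A6 regrets: 3, 28, 3, 35, 0 → max 35
Smallest max regret = 20 → A4.

A4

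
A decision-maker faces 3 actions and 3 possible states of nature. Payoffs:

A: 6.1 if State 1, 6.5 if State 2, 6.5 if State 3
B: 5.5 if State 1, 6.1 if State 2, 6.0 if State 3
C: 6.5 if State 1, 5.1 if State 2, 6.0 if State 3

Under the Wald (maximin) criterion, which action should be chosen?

Row minima: A=6.1, B=5.5, C=5.1
Best worst-case = 6.1 → A.

A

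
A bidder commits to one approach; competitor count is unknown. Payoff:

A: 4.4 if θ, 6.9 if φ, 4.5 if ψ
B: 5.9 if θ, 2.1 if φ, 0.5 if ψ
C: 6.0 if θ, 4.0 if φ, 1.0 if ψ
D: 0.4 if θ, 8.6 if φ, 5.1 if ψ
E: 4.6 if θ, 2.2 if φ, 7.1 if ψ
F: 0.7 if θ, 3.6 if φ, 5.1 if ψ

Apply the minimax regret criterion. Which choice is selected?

Column bests: θ=6.0, φ=8.6, ψ=7.1.
A regrets: 1.6, 1.7, 2.6 → max 2.6
B regrets: 0.1, 6.5, 6.6 → max 6.6
C regrets: 0.0, 4.6, 6.1 → max 6.1
D regrets: 5.6, 0.0, 2.0 → max 5.6
E regrets: 1.4, 6.4, 0.0 → max 6.4
F regrets: 5.3, 5.0, 2.0 → max 5.3
Smallest max regret = 2.6 → A.

A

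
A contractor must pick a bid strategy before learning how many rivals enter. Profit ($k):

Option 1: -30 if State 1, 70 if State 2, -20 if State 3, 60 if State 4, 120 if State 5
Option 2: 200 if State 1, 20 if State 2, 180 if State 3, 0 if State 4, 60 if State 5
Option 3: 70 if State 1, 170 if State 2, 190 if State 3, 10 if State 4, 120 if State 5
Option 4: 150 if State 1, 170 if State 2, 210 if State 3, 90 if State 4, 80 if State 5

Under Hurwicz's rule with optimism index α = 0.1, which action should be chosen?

Option 4

Option 1: 0.1·120 + 0.9·(-30) = -15
Option 2: 0.1·200 + 0.9·0 = 20
Option 3: 0.1·190 + 0.9·10 = 28
Option 4: 0.1·210 + 0.9·80 = 93
Highest Hurwicz score = 93 → Option 4.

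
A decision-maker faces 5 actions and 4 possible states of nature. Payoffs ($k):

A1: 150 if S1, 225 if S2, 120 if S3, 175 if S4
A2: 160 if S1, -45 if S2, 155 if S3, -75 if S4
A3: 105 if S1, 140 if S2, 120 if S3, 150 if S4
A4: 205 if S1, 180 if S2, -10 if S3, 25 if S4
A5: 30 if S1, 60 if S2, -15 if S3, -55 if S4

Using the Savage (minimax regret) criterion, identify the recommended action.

A1

Column bests: S1=205, S2=225, S3=155, S4=175.
A1 regrets: 55, 0, 35, 0 → max 55
A2 regrets: 45, 270, 0, 250 → max 270
A3 regrets: 100, 85, 35, 25 → max 100
A4 regrets: 0, 45, 165, 150 → max 165
A5 regrets: 175, 165, 170, 230 → max 230
Smallest max regret = 55 → A1.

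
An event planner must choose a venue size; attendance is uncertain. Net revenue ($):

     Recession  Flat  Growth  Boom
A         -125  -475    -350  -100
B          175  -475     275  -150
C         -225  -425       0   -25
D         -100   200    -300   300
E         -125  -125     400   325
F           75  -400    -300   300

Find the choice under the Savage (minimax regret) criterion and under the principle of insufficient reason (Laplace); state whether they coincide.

minimax regret → E; laplace → E (agree)

Column bests: Recession=175, Flat=200, Growth=400, Boom=325.
A regrets: 300, 675, 750, 425 → max 750
B regrets: 0, 675, 125, 475 → max 675
C regrets: 400, 625, 400, 350 → max 625
D regrets: 275, 0, 700, 25 → max 700
E regrets: 300, 325, 0, 0 → max 325
F regrets: 100, 600, 700, 25 → max 700
Smallest max regret = 325 → E.
Row averages: A=-262.5, B=-43.75, C=-168.75, D=25, E=118.75, F=-81.25
Highest average = 118.75 → E.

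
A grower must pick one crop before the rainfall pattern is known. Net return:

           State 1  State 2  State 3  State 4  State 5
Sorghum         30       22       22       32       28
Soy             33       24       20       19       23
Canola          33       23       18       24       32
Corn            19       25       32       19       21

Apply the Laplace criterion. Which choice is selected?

Sorghum

Row averages: Sorghum=26.8, Soy=23.8, Canola=26, Corn=23.2
Highest average = 26.8 → Sorghum.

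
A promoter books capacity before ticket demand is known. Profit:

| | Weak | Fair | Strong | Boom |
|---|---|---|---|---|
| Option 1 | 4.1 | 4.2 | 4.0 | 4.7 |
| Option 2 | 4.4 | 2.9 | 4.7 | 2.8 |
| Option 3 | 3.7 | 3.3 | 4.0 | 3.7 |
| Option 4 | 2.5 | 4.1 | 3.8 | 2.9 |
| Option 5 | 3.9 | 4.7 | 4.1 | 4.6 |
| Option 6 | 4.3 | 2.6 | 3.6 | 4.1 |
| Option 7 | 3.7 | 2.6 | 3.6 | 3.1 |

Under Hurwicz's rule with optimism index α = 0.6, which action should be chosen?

Option 1

Option 1: 0.6·4.7 + 0.4·4.0 = 4.42
Option 2: 0.6·4.7 + 0.4·2.8 = 3.94
Option 3: 0.6·4.0 + 0.4·3.3 = 3.72
Option 4: 0.6·4.1 + 0.4·2.5 = 3.46
Option 5: 0.6·4.7 + 0.4·3.9 = 4.38
Option 6: 0.6·4.3 + 0.4·2.6 = 3.62
Option 7: 0.6·3.7 + 0.4·2.6 = 3.26
Highest Hurwicz score = 4.42 → Option 1.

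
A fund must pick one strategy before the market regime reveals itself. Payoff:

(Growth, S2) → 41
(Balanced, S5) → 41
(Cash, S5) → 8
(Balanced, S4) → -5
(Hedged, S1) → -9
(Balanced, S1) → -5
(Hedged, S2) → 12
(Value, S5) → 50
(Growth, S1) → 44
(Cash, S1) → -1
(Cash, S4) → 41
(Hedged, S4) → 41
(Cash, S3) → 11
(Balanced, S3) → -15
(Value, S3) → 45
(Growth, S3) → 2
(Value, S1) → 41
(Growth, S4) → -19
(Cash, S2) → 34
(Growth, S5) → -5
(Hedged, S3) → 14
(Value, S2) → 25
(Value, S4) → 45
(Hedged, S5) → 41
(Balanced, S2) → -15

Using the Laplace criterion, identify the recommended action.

Value

Row averages: Balanced=0.2, Cash=18.6, Value=41.2, Growth=12.6, Hedged=19.8
Highest average = 41.2 → Value.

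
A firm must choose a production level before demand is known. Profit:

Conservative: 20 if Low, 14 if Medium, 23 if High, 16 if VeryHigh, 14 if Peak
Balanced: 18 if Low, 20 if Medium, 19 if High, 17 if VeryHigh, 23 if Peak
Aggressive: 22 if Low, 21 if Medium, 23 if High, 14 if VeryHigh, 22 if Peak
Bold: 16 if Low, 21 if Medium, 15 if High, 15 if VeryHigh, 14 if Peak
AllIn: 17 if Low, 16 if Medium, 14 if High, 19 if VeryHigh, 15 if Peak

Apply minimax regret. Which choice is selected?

Column bests: Low=22, Medium=21, High=23, VeryHigh=19, Peak=23.
Conservative regrets: 2, 7, 0, 3, 9 → max 9
Balanced regrets: 4, 1, 4, 2, 0 → max 4
Aggressive regrets: 0, 0, 0, 5, 1 → max 5
Bold regrets: 6, 0, 8, 4, 9 → max 9
AllIn regrets: 5, 5, 9, 0, 8 → max 9
Smallest max regret = 4 → Balanced.

Balanced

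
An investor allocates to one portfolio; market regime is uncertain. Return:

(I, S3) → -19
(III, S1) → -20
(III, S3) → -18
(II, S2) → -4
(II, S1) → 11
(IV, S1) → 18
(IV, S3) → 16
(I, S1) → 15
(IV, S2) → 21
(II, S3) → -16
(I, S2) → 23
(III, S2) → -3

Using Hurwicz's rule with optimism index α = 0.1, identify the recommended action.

I: 0.1·23 + 0.9·(-19) = -14.8
II: 0.1·11 + 0.9·(-16) = -13.3
III: 0.1·(-3) + 0.9·(-20) = -18.3
IV: 0.1·21 + 0.9·16 = 16.5
Highest Hurwicz score = 16.5 → IV.

IV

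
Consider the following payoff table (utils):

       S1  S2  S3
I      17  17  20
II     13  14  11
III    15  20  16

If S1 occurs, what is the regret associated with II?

4

Best payoff under S1 is 17.
Regret = 17 − 13 = 4.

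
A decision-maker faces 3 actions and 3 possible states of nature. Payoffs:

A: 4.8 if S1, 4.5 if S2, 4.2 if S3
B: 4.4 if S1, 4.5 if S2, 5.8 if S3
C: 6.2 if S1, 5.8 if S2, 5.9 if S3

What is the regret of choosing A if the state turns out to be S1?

1.4

Best payoff under S1 is 6.2.
Regret = 6.2 − 4.8 = 1.4.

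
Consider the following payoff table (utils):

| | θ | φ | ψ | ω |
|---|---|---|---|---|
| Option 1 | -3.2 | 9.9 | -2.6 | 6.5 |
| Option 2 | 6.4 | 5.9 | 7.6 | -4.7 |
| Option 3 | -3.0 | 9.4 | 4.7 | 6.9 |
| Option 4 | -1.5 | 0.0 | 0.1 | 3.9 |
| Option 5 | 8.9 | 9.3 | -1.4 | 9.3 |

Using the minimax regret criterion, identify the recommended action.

Column bests: θ=8.9, φ=9.9, ψ=7.6, ω=9.3.
Option 1 regrets: 12.1, 0.0, 10.2, 2.8 → max 12.1
Option 2 regrets: 2.5, 4.0, 0.0, 14.0 → max 14.0
Option 3 regrets: 11.9, 0.5, 2.9, 2.4 → max 11.9
Option 4 regrets: 10.4, 9.9, 7.5, 5.4 → max 10.4
Option 5 regrets: 0.0, 0.6, 9.0, 0.0 → max 9.0
Smallest max regret = 9.0 → Option 5.

Option 5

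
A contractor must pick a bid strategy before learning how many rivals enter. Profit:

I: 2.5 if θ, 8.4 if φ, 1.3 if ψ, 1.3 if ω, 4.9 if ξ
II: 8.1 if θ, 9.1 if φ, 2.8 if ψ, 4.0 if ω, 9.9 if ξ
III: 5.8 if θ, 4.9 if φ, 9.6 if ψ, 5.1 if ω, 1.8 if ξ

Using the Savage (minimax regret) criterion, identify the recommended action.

II

Column bests: θ=8.1, φ=9.1, ψ=9.6, ω=5.1, ξ=9.9.
I regrets: 5.6, 0.7, 8.3, 3.8, 5.0 → max 8.3
II regrets: 0.0, 0.0, 6.8, 1.1, 0.0 → max 6.8
III regrets: 2.3, 4.2, 0.0, 0.0, 8.1 → max 8.1
Smallest max regret = 6.8 → II.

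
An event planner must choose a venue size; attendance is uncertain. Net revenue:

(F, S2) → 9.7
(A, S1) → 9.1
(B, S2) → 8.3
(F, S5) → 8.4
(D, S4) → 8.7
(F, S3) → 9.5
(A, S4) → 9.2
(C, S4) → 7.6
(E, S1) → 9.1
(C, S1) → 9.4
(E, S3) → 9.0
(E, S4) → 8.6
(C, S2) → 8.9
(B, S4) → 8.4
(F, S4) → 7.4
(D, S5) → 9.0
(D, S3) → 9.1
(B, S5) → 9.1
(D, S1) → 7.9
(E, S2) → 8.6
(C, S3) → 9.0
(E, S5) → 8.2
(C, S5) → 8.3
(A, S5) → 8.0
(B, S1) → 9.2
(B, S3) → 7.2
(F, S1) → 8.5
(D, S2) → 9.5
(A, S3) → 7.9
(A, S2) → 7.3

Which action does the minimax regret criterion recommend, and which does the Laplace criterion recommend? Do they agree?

Column bests: S1=9.4, S2=9.7, S3=9.5, S4=9.2, S5=9.1.
A regrets: 0.3, 2.4, 1.6, 0.0, 1.1 → max 2.4
B regrets: 0.2, 1.4, 2.3, 0.8, 0.0 → max 2.3
C regrets: 0.0, 0.8, 0.5, 1.6, 0.8 → max 1.6
D regrets: 1.5, 0.2, 0.4, 0.5, 0.1 → max 1.5
E regrets: 0.3, 1.1, 0.5, 0.6, 0.9 → max 1.1
F regrets: 0.9, 0.0, 0.0, 1.8, 0.7 → max 1.8
Smallest max regret = 1.1 → E.
Row averages: A=8.3, B=8.44, C=8.64, D=8.84, E=8.7, F=8.7
Highest average = 8.84 → D.

minimax regret → E; laplace → D (disagree)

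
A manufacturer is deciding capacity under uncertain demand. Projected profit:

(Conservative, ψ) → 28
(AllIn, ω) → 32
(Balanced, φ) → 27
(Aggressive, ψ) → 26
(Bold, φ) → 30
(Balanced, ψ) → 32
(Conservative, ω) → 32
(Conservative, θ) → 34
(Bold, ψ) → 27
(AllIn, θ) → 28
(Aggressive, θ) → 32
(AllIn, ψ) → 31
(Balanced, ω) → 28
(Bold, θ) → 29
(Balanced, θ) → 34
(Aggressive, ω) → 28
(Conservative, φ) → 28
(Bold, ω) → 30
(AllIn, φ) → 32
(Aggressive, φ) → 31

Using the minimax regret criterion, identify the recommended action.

Column bests: θ=34, φ=32, ψ=32, ω=32.
Conservative regrets: 0, 4, 4, 0 → max 4
Balanced regrets: 0, 5, 0, 4 → max 5
Aggressive regrets: 2, 1, 6, 4 → max 6
Bold regrets: 5, 2, 5, 2 → max 5
AllIn regrets: 6, 0, 1, 0 → max 6
Smallest max regret = 4 → Conservative.

Conservative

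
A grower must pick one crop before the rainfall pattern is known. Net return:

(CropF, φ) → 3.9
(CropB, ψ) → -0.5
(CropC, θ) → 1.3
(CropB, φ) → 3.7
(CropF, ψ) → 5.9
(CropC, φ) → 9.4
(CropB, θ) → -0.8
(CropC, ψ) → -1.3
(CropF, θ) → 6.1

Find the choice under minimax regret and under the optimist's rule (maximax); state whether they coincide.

Column bests: θ=6.1, φ=9.4, ψ=5.9.
CropF regrets: 0.0, 5.5, 0.0 → max 5.5
CropB regrets: 6.9, 5.7, 6.4 → max 6.9
CropC regrets: 4.8, 0.0, 7.2 → max 7.2
Smallest max regret = 5.5 → CropF.
Row maxima: CropF=6.1, CropB=3.7, CropC=9.4
Best best-case = 9.4 → CropC.

minimax regret → CropF; maximax → CropC (disagree)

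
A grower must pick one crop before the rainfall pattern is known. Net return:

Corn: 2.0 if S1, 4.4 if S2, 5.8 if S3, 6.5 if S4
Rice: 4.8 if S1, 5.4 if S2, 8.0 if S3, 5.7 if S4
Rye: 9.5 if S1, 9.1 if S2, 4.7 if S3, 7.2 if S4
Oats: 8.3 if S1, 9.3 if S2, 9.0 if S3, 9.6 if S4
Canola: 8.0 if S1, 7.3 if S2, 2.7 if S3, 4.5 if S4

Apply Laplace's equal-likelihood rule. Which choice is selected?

Oats

Row averages: Corn=4.675, Rice=5.975, Rye=7.625, Oats=9.05, Canola=5.625
Highest average = 9.05 → Oats.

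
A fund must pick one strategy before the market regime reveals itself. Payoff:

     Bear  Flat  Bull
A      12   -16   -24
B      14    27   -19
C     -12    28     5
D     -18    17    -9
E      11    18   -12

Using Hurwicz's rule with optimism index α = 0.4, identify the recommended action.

A: 0.4·12 + 0.6·(-24) = -9.6
B: 0.4·27 + 0.6·(-19) = -0.6
C: 0.4·28 + 0.6·(-12) = 4
D: 0.4·17 + 0.6·(-18) = -4
E: 0.4·18 + 0.6·(-12) = 0
Highest Hurwicz score = 4 → C.

C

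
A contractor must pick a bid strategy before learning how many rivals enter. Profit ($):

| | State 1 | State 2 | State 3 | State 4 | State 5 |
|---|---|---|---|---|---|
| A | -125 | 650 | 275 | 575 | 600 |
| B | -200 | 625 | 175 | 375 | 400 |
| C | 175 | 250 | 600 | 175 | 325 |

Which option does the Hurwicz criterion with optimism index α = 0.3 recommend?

A: 0.3·650 + 0.7·(-125) = 107.5
B: 0.3·625 + 0.7·(-200) = 47.5
C: 0.3·600 + 0.7·175 = 302.5
Highest Hurwicz score = 302.5 → C.

C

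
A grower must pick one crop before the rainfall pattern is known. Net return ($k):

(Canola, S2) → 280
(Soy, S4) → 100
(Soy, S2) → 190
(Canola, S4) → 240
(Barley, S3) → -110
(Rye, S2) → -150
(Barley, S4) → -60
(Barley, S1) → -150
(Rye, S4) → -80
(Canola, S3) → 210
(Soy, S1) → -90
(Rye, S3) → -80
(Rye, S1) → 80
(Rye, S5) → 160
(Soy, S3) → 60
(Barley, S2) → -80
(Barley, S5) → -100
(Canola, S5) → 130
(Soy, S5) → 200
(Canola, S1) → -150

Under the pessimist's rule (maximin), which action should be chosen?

Row minima: Barley=-150, Soy=-90, Rye=-150, Canola=-150
Best worst-case = -90 → Soy.

Soy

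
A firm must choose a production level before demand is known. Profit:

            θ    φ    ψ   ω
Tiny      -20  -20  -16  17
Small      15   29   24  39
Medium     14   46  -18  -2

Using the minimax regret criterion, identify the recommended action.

Small

Column bests: θ=15, φ=46, ψ=24, ω=39.
Tiny regrets: 35, 66, 40, 22 → max 66
Small regrets: 0, 17, 0, 0 → max 17
Medium regrets: 1, 0, 42, 41 → max 42
Smallest max regret = 17 → Small.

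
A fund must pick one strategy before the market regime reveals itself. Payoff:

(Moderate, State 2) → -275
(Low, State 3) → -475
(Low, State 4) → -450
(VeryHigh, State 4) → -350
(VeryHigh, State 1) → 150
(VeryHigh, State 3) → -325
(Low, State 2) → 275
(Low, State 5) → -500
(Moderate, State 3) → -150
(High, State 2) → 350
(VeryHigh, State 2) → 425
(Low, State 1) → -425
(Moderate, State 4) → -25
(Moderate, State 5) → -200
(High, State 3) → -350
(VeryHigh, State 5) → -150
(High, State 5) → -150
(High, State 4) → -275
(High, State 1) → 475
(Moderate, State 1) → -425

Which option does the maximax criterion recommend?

Row maxima: Low=275, Moderate=-25, High=475, VeryHigh=425
Best best-case = 475 → High.

High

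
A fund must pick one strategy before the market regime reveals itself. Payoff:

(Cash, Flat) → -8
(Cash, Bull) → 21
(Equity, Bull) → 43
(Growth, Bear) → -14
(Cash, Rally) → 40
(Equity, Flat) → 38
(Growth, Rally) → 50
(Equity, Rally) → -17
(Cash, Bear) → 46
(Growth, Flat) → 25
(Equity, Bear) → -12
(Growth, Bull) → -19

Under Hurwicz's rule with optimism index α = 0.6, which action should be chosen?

Cash

Equity: 0.6·43 + 0.4·(-17) = 19
Cash: 0.6·46 + 0.4·(-8) = 24.4
Growth: 0.6·50 + 0.4·(-19) = 22.4
Highest Hurwicz score = 24.4 → Cash.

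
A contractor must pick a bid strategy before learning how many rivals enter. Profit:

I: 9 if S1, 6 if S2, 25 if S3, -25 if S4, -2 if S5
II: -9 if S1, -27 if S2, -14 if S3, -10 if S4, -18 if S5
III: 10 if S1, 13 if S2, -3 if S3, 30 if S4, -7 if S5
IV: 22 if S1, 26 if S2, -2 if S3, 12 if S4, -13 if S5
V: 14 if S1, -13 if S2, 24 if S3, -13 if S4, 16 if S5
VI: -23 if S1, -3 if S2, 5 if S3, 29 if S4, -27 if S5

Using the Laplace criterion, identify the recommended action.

Row averages: I=2.6, II=-15.6, III=8.6, IV=9, V=5.6, VI=-3.8
Highest average = 9 → IV.

IV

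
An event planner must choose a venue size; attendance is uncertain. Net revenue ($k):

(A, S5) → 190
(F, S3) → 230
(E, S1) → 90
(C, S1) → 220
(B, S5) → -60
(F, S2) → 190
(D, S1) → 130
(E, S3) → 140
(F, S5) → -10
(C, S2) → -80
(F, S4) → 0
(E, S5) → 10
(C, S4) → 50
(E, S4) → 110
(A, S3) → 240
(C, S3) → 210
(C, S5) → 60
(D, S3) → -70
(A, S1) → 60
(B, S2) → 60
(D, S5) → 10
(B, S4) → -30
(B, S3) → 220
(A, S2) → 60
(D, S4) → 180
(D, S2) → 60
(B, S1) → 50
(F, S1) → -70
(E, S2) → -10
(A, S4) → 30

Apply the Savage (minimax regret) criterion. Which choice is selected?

Column bests: S1=220, S2=190, S3=240, S4=180, S5=190.
A regrets: 160, 130, 0, 150, 0 → max 160
B regrets: 170, 130, 20, 210, 250 → max 250
C regrets: 0, 270, 30, 130, 130 → max 270
D regrets: 90, 130, 310, 0, 180 → max 310
E regrets: 130, 200, 100, 70, 180 → max 200
F regrets: 290, 0, 10, 180, 200 → max 290
Smallest max regret = 160 → A.

A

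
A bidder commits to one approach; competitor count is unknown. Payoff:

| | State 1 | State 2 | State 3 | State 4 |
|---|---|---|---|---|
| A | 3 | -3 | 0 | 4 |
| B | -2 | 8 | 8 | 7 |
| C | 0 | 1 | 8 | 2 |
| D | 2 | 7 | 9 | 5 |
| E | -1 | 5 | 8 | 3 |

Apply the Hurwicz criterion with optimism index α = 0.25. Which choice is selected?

D

A: 0.25·4 + 0.75·(-3) = -1.25
B: 0.25·8 + 0.75·(-2) = 0.5
C: 0.25·8 + 0.75·0 = 2
D: 0.25·9 + 0.75·2 = 3.75
E: 0.25·8 + 0.75·(-1) = 1.25
Highest Hurwicz score = 3.75 → D.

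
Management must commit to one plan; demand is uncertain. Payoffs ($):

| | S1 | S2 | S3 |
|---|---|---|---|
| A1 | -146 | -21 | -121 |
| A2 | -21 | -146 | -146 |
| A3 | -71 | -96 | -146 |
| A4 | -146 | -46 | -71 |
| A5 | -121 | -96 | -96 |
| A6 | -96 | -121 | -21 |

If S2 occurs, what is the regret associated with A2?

Best payoff under S2 is -21.
Regret = -21 − (-146) = 125.

125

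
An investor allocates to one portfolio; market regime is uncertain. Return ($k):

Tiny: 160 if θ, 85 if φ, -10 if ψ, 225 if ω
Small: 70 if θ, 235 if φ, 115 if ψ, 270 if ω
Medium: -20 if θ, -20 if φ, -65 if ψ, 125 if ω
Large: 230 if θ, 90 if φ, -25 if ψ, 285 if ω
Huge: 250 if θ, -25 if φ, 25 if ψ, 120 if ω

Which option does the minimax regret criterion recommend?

Large

Column bests: θ=250, φ=235, ψ=115, ω=285.
Tiny regrets: 90, 150, 125, 60 → max 150
Small regrets: 180, 0, 0, 15 → max 180
Medium regrets: 270, 255, 180, 160 → max 270
Large regrets: 20, 145, 140, 0 → max 145
Huge regrets: 0, 260, 90, 165 → max 260
Smallest max regret = 145 → Large.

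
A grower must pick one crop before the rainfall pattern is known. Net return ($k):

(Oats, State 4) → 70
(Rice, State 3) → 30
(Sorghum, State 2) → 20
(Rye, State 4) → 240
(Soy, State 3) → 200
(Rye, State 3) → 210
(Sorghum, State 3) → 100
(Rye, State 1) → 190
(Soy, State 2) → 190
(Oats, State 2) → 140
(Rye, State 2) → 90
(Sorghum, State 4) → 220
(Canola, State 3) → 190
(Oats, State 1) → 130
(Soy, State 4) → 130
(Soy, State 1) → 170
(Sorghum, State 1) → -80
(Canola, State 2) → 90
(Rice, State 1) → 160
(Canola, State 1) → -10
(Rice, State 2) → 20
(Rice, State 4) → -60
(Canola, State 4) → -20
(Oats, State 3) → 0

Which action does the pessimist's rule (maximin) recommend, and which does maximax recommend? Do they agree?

Row minima: Canola=-20, Soy=130, Rice=-60, Sorghum=-80, Rye=90, Oats=0
Best worst-case = 130 → Soy.
Row maxima: Canola=190, Soy=200, Rice=160, Sorghum=220, Rye=240, Oats=140
Best best-case = 240 → Rye.

maximin → Soy; maximax → Rye (disagree)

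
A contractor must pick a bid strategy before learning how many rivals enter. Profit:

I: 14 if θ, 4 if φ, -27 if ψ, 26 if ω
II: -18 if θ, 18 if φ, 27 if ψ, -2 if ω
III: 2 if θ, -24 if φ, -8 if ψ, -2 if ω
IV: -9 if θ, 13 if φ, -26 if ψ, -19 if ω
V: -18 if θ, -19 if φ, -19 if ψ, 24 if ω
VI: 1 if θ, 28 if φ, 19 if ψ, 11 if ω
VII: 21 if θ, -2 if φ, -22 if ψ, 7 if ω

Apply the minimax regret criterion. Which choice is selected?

VI

Column bests: θ=21, φ=28, ψ=27, ω=26.
I regrets: 7, 24, 54, 0 → max 54
II regrets: 39, 10, 0, 28 → max 39
III regrets: 19, 52, 35, 28 → max 52
IV regrets: 30, 15, 53, 45 → max 53
V regrets: 39, 47, 46, 2 → max 47
VI regrets: 20, 0, 8, 15 → max 20
VII regrets: 0, 30, 49, 19 → max 49
Smallest max regret = 20 → VI.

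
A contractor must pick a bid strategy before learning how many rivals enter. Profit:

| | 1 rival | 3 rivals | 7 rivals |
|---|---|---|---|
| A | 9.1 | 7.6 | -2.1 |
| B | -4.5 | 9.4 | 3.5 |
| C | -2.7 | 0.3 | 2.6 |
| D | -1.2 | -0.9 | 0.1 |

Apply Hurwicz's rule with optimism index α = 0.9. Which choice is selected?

B

A: 0.9·9.1 + 0.1·(-2.1) = 7.98
B: 0.9·9.4 + 0.1·(-4.5) = 8.01
C: 0.9·2.6 + 0.1·(-2.7) = 2.07
D: 0.9·0.1 + 0.1·(-1.2) = -0.03
Highest Hurwicz score = 8.01 → B.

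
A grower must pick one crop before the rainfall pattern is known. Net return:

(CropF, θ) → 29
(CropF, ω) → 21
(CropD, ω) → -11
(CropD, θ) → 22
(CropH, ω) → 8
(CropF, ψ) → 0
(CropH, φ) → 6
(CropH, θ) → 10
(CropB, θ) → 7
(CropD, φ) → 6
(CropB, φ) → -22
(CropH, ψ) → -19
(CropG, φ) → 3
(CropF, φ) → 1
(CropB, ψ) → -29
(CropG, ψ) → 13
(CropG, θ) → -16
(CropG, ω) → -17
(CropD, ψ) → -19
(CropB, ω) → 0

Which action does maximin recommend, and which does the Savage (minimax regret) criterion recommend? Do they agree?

Row minima: CropF=0, CropB=-29, CropG=-17, CropD=-19, CropH=-19
Best worst-case = 0 → CropF.
Column bests: θ=29, φ=6, ψ=13, ω=21.
CropF regrets: 0, 5, 13, 0 → max 13
CropB regrets: 22, 28, 42, 21 → max 42
CropG regrets: 45, 3, 0, 38 → max 45
CropD regrets: 7, 0, 32, 32 → max 32
CropH regrets: 19, 0, 32, 13 → max 32
Smallest max regret = 13 → CropF.

maximin → CropF; minimax regret → CropF (agree)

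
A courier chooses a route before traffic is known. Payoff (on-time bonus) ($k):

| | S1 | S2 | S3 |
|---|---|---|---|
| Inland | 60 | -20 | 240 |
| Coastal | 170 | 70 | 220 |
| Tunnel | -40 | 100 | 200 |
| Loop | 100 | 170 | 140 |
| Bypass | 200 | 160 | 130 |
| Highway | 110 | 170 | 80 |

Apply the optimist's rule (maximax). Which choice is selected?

Row maxima: Inland=240, Coastal=220, Tunnel=200, Loop=170, Bypass=200, Highway=170
Best best-case = 240 → Inland.

Inland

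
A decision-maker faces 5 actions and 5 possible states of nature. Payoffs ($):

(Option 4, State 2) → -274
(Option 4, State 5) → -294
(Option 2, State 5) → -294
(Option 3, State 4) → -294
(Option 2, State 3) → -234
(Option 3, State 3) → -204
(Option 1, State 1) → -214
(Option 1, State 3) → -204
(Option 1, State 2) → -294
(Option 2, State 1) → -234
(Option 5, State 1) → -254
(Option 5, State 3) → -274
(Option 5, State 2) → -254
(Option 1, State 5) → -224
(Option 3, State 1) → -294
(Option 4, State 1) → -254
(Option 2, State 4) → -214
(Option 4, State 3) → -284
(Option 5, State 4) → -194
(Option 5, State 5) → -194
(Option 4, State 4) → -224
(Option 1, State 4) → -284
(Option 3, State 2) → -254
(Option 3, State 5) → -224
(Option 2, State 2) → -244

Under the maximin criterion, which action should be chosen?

Option 5

Row minima: Option 1=-294, Option 2=-294, Option 3=-294, Option 4=-294, Option 5=-274
Best worst-case = -274 → Option 5.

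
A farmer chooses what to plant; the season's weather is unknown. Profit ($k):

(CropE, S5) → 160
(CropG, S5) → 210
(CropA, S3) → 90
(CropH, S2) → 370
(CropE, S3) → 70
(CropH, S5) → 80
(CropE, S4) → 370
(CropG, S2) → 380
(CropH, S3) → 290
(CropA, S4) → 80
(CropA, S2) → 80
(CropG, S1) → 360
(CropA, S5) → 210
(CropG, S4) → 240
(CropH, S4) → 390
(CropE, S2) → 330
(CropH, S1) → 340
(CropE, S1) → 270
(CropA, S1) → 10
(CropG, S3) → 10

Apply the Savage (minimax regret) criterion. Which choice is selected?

CropH

Column bests: S1=360, S2=380, S3=290, S4=390, S5=210.
CropG regrets: 0, 0, 280, 150, 0 → max 280
CropH regrets: 20, 10, 0, 0, 130 → max 130
CropA regrets: 350, 300, 200, 310, 0 → max 350
CropE regrets: 90, 50, 220, 20, 50 → max 220
Smallest max regret = 130 → CropH.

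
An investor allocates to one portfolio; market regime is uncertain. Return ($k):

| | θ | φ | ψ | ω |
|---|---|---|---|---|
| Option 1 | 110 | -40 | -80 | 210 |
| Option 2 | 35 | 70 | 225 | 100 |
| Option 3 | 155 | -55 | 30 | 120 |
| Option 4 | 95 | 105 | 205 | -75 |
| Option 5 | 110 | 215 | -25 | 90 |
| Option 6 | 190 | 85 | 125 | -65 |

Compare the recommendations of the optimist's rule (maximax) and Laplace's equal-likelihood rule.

Row maxima: Option 1=210, Option 2=225, Option 3=155, Option 4=205, Option 5=215, Option 6=190
Best best-case = 225 → Option 2.
Row averages: Option 1=50, Option 2=107.5, Option 3=62.5, Option 4=82.5, Option 5=97.5, Option 6=83.75
Highest average = 107.5 → Option 2.

maximax → Option 2; laplace → Option 2 (agree)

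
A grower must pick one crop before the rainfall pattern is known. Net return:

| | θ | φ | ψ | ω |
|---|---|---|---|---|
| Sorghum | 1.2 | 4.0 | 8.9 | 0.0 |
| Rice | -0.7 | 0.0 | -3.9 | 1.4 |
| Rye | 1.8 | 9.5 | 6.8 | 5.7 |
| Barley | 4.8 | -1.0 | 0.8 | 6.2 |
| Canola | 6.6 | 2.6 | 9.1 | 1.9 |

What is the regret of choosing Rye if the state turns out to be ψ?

2.3

Best payoff under ψ is 9.1.
Regret = 9.1 − 6.8 = 2.3.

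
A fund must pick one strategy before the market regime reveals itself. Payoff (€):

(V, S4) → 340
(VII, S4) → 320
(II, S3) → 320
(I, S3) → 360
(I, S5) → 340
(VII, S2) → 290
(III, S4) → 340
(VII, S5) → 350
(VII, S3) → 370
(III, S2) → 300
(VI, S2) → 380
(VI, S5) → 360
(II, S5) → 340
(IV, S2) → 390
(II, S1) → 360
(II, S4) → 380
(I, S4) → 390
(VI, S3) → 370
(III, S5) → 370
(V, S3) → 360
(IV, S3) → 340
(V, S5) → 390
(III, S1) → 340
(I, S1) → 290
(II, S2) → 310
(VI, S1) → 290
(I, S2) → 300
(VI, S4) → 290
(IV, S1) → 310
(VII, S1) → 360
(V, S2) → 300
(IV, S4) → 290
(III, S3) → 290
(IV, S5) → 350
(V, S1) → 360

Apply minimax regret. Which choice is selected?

Column bests: S1=360, S2=390, S3=370, S4=390, S5=390.
I regrets: 70, 90, 10, 0, 50 → max 90
II regrets: 0, 80, 50, 10, 50 → max 80
III regrets: 20, 90, 80, 50, 20 → max 90
IV regrets: 50, 0, 30, 100, 40 → max 100
V regrets: 0, 90, 10, 50, 0 → max 90
VI regrets: 70, 10, 0, 100, 30 → max 100
VII regrets: 0, 100, 0, 70, 40 → max 100
Smallest max regret = 80 → II.

II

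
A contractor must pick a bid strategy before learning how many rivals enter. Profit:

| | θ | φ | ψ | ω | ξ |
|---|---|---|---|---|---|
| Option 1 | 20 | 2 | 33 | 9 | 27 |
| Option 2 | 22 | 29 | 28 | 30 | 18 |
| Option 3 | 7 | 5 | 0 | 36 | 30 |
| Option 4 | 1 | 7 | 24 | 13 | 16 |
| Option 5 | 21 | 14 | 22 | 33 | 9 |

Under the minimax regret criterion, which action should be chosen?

Option 2

Column bests: θ=22, φ=29, ψ=33, ω=36, ξ=30.
Option 1 regrets: 2, 27, 0, 27, 3 → max 27
Option 2 regrets: 0, 0, 5, 6, 12 → max 12
Option 3 regrets: 15, 24, 33, 0, 0 → max 33
Option 4 regrets: 21, 22, 9, 23, 14 → max 23
Option 5 regrets: 1, 15, 11, 3, 21 → max 21
Smallest max regret = 12 → Option 2.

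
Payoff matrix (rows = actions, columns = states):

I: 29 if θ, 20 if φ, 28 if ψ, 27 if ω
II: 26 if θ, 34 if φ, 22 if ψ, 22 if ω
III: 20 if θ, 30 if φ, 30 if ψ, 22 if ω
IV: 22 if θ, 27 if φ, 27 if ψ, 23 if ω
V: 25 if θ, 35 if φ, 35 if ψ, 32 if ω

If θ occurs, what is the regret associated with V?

4

Best payoff under θ is 29.
Regret = 29 − 25 = 4.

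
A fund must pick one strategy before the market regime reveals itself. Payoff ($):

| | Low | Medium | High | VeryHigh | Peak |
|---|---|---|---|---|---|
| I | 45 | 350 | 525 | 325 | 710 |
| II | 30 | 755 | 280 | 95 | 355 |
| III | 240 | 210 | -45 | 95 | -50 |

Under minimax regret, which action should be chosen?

Column bests: Low=240, Medium=755, High=525, VeryHigh=325, Peak=710.
I regrets: 195, 405, 0, 0, 0 → max 405
II regrets: 210, 0, 245, 230, 355 → max 355
III regrets: 0, 545, 570, 230, 760 → max 760
Smallest max regret = 355 → II.

II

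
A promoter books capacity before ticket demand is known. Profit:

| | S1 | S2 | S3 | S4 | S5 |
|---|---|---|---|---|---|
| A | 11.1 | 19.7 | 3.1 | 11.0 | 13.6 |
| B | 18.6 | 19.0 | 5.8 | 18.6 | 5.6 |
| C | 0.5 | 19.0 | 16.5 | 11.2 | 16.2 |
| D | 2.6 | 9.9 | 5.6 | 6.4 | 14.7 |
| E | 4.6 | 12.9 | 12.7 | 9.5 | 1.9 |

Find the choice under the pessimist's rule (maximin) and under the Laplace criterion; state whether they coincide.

Row minima: A=3.1, B=5.6, C=0.5, D=2.6, E=1.9
Best worst-case = 5.6 → B.
Row averages: A=11.7, B=13.52, C=12.68, D=7.84, E=8.32
Highest average = 13.52 → B.

maximin → B; laplace → B (agree)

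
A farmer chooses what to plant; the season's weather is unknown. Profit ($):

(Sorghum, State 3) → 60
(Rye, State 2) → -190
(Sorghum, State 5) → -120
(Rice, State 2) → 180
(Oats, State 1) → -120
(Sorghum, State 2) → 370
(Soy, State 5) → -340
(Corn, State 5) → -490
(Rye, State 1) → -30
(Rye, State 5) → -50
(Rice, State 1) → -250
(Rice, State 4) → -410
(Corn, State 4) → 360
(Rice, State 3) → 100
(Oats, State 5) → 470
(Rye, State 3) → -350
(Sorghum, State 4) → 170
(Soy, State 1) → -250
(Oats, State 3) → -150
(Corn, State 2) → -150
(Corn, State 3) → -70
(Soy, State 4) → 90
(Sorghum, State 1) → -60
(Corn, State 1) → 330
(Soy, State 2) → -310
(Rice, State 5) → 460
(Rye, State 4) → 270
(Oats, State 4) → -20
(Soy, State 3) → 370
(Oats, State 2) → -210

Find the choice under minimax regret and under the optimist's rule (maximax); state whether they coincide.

Column bests: State 1=330, State 2=370, State 3=370, State 4=360, State 5=470.
Corn regrets: 0, 520, 440, 0, 960 → max 960
Sorghum regrets: 390, 0, 310, 190, 590 → max 590
Oats regrets: 450, 580, 520, 380, 0 → max 580
Soy regrets: 580, 680, 0, 270, 810 → max 810
Rye regrets: 360, 560, 720, 90, 520 → max 720
Rice regrets: 580, 190, 270, 770, 10 → max 770
Smallest max regret = 580 → Oats.
Row maxima: Corn=360, Sorghum=370, Oats=470, Soy=370, Rye=270, Rice=460
Best best-case = 470 → Oats.

minimax regret → Oats; maximax → Oats (agree)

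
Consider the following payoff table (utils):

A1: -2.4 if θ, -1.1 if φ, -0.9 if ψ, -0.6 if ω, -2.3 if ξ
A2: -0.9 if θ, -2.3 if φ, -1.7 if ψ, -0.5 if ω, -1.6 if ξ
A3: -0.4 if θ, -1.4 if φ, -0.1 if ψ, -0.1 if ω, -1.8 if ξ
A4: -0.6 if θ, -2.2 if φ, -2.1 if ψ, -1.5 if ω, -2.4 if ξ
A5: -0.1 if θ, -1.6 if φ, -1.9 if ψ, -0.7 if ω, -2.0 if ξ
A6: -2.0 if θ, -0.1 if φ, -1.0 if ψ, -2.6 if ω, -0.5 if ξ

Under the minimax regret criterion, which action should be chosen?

A3

Column bests: θ=-0.1, φ=-0.1, ψ=-0.1, ω=-0.1, ξ=-0.5.
A1 regrets: 2.3, 1.0, 0.8, 0.5, 1.8 → max 2.3
A2 regrets: 0.8, 2.2, 1.6, 0.4, 1.1 → max 2.2
A3 regrets: 0.3, 1.3, 0.0, 0.0, 1.3 → max 1.3
A4 regrets: 0.5, 2.1, 2.0, 1.4, 1.9 → max 2.1
A5 regrets: 0.0, 1.5, 1.8, 0.6, 1.5 → max 1.8
A6 regrets: 1.9, 0.0, 0.9, 2.5, 0.0 → max 2.5
Smallest max regret = 1.3 → A3.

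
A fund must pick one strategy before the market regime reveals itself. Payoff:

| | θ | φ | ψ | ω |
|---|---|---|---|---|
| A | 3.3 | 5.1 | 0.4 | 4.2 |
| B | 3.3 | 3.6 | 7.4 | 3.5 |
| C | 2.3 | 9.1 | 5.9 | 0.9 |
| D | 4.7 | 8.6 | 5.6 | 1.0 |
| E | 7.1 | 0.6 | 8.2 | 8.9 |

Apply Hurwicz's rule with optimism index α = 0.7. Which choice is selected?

A: 0.7·5.1 + 0.3·0.4 = 3.69
B: 0.7·7.4 + 0.3·3.3 = 6.17
C: 0.7·9.1 + 0.3·0.9 = 6.64
D: 0.7·8.6 + 0.3·1.0 = 6.32
E: 0.7·8.9 + 0.3·0.6 = 6.41
Highest Hurwicz score = 6.64 → C.

C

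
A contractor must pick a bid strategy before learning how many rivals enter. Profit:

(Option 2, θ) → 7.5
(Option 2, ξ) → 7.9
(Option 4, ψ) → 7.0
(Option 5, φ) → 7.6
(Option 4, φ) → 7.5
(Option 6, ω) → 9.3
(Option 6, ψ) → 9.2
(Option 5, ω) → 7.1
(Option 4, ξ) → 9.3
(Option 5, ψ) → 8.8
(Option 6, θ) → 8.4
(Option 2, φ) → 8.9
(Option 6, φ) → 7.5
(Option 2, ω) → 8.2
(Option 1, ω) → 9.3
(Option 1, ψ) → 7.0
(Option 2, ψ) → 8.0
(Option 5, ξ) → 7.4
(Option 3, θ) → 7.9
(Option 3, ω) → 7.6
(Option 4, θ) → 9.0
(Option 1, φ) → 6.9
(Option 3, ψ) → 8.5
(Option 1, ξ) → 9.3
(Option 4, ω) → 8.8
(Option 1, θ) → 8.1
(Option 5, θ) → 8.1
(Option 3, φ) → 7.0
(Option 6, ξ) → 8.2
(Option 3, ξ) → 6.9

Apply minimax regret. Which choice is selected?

Option 6

Column bests: θ=9.0, φ=8.9, ψ=9.2, ω=9.3, ξ=9.3.
Option 1 regrets: 0.9, 2.0, 2.2, 0.0, 0.0 → max 2.2
Option 2 regrets: 1.5, 0.0, 1.2, 1.1, 1.4 → max 1.5
Option 3 regrets: 1.1, 1.9, 0.7, 1.7, 2.4 → max 2.4
Option 4 regrets: 0.0, 1.4, 2.2, 0.5, 0.0 → max 2.2
Option 5 regrets: 0.9, 1.3, 0.4, 2.2, 1.9 → max 2.2
Option 6 regrets: 0.6, 1.4, 0.0, 0.0, 1.1 → max 1.4
Smallest max regret = 1.4 → Option 6.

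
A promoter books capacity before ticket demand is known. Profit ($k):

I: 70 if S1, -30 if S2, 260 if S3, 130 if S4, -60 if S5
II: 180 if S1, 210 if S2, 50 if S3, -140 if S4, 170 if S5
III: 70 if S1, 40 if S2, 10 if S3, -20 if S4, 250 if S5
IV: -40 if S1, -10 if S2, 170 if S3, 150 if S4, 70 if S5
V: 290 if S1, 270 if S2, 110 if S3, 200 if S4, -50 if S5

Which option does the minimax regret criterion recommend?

Column bests: S1=290, S2=270, S3=260, S4=200, S5=250.
I regrets: 220, 300, 0, 70, 310 → max 310
II regrets: 110, 60, 210, 340, 80 → max 340
III regrets: 220, 230, 250, 220, 0 → max 250
IV regrets: 330, 280, 90, 50, 180 → max 330
V regrets: 0, 0, 150, 0, 300 → max 300
Smallest max regret = 250 → III.

III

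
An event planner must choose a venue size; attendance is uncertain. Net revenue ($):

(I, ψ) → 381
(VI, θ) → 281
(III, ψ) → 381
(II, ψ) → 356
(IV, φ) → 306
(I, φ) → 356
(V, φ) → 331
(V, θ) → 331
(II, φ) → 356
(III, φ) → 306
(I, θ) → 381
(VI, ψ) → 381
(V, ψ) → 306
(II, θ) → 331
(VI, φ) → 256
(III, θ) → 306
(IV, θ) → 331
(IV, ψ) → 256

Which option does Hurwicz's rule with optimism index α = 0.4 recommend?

I: 0.4·381 + 0.6·356 = 366
II: 0.4·356 + 0.6·331 = 341
III: 0.4·381 + 0.6·306 = 336
IV: 0.4·331 + 0.6·256 = 286
V: 0.4·331 + 0.6·306 = 316
VI: 0.4·381 + 0.6·256 = 306
Highest Hurwicz score = 366 → I.

I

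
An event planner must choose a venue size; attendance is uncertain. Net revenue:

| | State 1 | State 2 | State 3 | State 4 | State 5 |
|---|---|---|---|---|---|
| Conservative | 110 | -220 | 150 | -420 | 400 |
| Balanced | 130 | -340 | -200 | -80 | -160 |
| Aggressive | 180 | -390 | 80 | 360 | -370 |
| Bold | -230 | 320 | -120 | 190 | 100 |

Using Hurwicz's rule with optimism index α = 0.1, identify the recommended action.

Conservative: 0.1·400 + 0.9·(-420) = -338
Balanced: 0.1·130 + 0.9·(-340) = -293
Aggressive: 0.1·360 + 0.9·(-390) = -315
Bold: 0.1·320 + 0.9·(-230) = -175
Highest Hurwicz score = -175 → Bold.

Bold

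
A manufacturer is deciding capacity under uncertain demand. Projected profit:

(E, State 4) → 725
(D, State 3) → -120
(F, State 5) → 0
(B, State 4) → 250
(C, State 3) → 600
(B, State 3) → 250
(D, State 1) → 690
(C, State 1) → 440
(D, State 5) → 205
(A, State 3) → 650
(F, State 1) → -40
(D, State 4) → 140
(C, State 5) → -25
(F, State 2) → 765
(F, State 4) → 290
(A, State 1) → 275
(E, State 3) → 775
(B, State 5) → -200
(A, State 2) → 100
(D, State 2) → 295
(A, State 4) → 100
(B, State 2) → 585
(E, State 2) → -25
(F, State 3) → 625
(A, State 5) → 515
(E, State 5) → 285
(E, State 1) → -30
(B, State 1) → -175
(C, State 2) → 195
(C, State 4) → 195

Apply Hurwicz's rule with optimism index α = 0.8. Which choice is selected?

A: 0.8·650 + 0.2·100 = 540
B: 0.8·585 + 0.2·(-200) = 428
C: 0.8·600 + 0.2·(-25) = 475
D: 0.8·690 + 0.2·(-120) = 528
E: 0.8·775 + 0.2·(-30) = 614
F: 0.8·765 + 0.2·(-40) = 604
Highest Hurwicz score = 614 → E.

E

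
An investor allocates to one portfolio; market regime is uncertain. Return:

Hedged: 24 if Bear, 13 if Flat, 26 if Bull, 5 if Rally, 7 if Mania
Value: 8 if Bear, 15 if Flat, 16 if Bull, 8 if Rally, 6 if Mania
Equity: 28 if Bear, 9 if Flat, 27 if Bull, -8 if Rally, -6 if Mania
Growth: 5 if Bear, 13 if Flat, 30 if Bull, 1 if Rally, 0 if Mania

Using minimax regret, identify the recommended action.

Hedged

Column bests: Bear=28, Flat=15, Bull=30, Rally=8, Mania=7.
Hedged regrets: 4, 2, 4, 3, 0 → max 4
Value regrets: 20, 0, 14, 0, 1 → max 20
Equity regrets: 0, 6, 3, 16, 13 → max 16
Growth regrets: 23, 2, 0, 7, 7 → max 23
Smallest max regret = 4 → Hedged.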